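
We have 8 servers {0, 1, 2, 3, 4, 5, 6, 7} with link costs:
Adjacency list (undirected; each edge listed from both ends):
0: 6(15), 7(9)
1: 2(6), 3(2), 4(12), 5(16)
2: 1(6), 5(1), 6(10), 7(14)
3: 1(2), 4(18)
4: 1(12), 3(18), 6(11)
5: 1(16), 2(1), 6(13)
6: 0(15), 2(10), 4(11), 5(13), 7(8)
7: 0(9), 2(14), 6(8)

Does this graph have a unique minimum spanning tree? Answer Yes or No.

Kruskal's algorithm — process edges by increasing weight (ties by edge label):
2–5 (1): add — endpoints in different components.
1–3 (2): add — endpoints in different components.
1–2 (6): add — endpoints in different components.
6–7 (8): add — endpoints in different components.
0–7 (9): add — endpoints in different components.
2–6 (10): add — endpoints in different components.
4–6 (11): add — endpoints in different components.
Every non-tree edge has weight strictly greater than the heaviest edge on the tree path between its endpoints, so the MST is unique.

Yes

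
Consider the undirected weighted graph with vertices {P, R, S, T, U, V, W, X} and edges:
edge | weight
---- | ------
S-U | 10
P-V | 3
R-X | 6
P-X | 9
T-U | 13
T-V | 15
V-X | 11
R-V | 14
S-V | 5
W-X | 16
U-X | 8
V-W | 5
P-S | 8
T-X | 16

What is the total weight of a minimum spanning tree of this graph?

49

Sort edges by weight, then run Kruskal:
P-V (3): add — endpoints in different components.
S-V (5): add — endpoints in different components.
V-W (5): add — endpoints in different components.
R-X (6): add — endpoints in different components.
P-S (8): skip — P and S already connected.
U-X (8): add — endpoints in different components.
P-X (9): add — endpoints in different components.
S-U (10): skip — U and S already connected.
V-X (11): skip — X and V already connected.
T-U (13): add — endpoints in different components.
MST edges: P-V, S-V, V-W, R-X, U-X, P-X, T-U; total weight 3+5+5+6+8+9+13 = 49.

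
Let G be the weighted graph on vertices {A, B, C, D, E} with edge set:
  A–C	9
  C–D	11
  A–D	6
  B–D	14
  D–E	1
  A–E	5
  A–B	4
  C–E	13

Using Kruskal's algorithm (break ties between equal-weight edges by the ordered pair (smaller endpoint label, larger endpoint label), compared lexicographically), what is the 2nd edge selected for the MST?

A-B

Sort edges by weight, then run Kruskal:
D–E (1): add — endpoints in different components.
A–B (4): add — endpoints in different components.
A–E (5): add — endpoints in different components.
A–D (6): skip — A and D already connected.
A–C (9): add — endpoints in different components.
The 2nd edge added is A–B.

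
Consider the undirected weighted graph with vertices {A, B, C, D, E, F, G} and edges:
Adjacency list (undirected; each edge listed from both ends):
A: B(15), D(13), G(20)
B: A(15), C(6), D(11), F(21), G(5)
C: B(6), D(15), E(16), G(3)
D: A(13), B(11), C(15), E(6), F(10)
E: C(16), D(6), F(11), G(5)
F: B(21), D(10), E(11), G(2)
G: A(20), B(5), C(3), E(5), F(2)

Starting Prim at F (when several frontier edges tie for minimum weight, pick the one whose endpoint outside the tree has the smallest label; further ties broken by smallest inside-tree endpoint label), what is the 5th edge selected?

Prim, starting at F.
Step 1: cheapest edge leaving the tree is F-G (2); add G.
Step 2: cheapest edge leaving the tree is C-G (3); add C.
Step 3: cheapest edge leaving the tree is B-G (5); add B.
Step 4: cheapest edge leaving the tree is E-G (5); add E.
Step 5: cheapest edge leaving the tree is D-E (6); add D.
Step 6: cheapest edge leaving the tree is A-D (13); add A.
The 5th edge added is D-E.

D-E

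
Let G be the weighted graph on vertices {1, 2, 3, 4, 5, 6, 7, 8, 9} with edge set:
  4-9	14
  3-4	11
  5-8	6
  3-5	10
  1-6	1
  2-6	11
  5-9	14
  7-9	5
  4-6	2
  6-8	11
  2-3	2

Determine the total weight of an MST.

51

Grow the tree from 6 using Prim:
Step 1: cheapest edge leaving the tree is 1-6 (1); add 1.
Step 2: cheapest edge leaving the tree is 4-6 (2); add 4.
Step 3: cheapest edge leaving the tree is 2-6 (11); add 2.
Step 4: cheapest edge leaving the tree is 2-3 (2); add 3.
Step 5: cheapest edge leaving the tree is 3-5 (10); add 5.
Step 6: cheapest edge leaving the tree is 5-8 (6); add 8.
Step 7: cheapest edge leaving the tree is 4-9 (14); add 9.
Step 8: cheapest edge leaving the tree is 7-9 (5); add 7.
MST edges: 1-6, 4-6, 2-6, 2-3, 3-5, 5-8, 4-9, 7-9; total weight 1+2+11+2+10+6+14+5 = 51.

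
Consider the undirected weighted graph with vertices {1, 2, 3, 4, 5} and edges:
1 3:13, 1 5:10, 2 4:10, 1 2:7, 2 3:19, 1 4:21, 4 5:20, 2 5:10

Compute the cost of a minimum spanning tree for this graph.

40

Kruskal's algorithm — process edges by increasing weight (ties by edge label):
1 2 (7): add. Components now {1,2} {3} {4} {5}
1 5 (10): add. Components now {1,2,5} {3} {4}
2 4 (10): add. Components now {1,2,4,5} {3}
2 5 (10): skip — 2 and 5 already connected.
1 3 (13): add. Components now {1,2,3,4,5}
MST edges: 1 2, 1 5, 2 4, 1 3; total weight 7+10+10+13 = 40.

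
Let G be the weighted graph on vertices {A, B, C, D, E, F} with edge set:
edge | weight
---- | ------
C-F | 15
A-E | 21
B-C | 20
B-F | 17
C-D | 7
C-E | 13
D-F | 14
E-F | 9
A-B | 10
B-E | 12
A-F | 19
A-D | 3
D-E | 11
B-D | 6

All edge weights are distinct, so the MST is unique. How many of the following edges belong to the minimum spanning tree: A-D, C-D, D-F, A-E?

2

Kruskal: consider edges lightest-first.
A-D (3): add — endpoints in different components.
B-D (6): add — endpoints in different components.
C-D (7): add — endpoints in different components.
E-F (9): add — endpoints in different components.
A-B (10): skip — A and B already connected.
D-E (11): add — endpoints in different components.
MST edge set: {A-D, B-D, C-D, E-F, D-E}.
Of the listed edges, {A-D, C-D} are in the MST → 2.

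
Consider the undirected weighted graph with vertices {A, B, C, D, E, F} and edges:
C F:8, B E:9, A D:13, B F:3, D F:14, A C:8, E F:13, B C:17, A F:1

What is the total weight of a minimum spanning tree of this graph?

Kruskal: consider edges lightest-first.
A F (1): add — endpoints in different components.
B F (3): add — endpoints in different components.
A C (8): add — endpoints in different components.
C F (8): skip — C and F already connected.
B E (9): add — endpoints in different components.
A D (13): add — endpoints in different components.
MST edges: A F, B F, A C, B E, A D; total weight 1+3+8+9+13 = 34.

34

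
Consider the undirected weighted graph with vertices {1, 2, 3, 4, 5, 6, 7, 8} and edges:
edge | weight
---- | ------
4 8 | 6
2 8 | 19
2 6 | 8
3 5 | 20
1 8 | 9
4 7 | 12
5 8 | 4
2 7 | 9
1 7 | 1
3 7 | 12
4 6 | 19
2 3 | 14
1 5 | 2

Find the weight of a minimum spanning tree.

42

Grow the tree from 1 using Prim:
Step 1: frontier [1 7 1, 1 5 2, 1 8 9] → take 1 7 (1); add 7.
Step 2: frontier [1 5 2, 1 8 9, 2 7 9, 3 7 12, 4 7 12] → take 1 5 (2); add 5.
Step 3: frontier [1 8 9, 5 8 4, 3 5 20, 2 7 9, 3 7 12, 4 7 12] → take 5 8 (4); add 8.
Step 4: frontier [3 5 20, 2 7 9, 3 7 12, 4 7 12, 4 8 6, 2 8 19] → take 4 8 (6); add 4.
Step 5: frontier [4 6 19, 3 5 20, 2 7 9, 3 7 12, 2 8 19] → take 2 7 (9); add 2.
Step 6: frontier [2 6 8, 2 3 14, 4 6 19, 3 5 20, 3 7 12] → take 2 6 (8); add 6.
Step 7: frontier [2 3 14, 3 5 20, 3 7 12] → take 3 7 (12); add 3.
MST edges: 1 7, 1 5, 5 8, 4 8, 2 7, 2 6, 3 7; total weight 1+2+4+6+9+8+12 = 42.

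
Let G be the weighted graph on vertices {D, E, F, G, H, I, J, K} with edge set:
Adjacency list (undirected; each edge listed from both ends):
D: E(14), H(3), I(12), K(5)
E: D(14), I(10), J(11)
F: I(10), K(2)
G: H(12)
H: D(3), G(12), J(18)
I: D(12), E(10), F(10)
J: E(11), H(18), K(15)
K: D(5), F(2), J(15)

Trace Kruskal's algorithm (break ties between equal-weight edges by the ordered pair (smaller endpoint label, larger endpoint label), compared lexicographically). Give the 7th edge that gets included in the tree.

G-H

Kruskal: consider edges lightest-first.
F K (2): add — endpoints in different components.
D H (3): add — endpoints in different components.
D K (5): add — endpoints in different components.
E I (10): add — endpoints in different components.
F I (10): add — endpoints in different components.
E J (11): add — endpoints in different components.
D I (12): skip — D and I already connected.
G H (12): add — endpoints in different components.
The 7th edge added is G H.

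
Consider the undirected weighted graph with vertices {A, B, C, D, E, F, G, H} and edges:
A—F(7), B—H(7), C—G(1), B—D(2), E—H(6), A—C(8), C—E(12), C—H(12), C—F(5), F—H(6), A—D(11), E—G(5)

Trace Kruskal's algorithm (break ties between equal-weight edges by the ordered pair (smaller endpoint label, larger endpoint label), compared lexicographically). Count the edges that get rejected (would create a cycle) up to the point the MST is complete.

1

Kruskal's algorithm — process edges by increasing weight (ties by edge label):
C—G (1): add — endpoints in different components.
B—D (2): add — endpoints in different components.
C—F (5): add — endpoints in different components.
E—G (5): add — endpoints in different components.
E—H (6): add — endpoints in different components.
F—H (6): skip — F and H already connected.
A—F (7): add — endpoints in different components.
B—H (7): add — endpoints in different components.
Edges rejected before the tree was complete: 1.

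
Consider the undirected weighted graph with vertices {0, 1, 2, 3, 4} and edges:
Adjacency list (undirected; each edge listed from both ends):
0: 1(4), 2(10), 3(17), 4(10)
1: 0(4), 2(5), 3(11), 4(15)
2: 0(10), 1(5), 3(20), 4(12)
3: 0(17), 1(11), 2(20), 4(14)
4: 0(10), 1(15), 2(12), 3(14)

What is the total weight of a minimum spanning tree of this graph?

30

Sort edges by weight, then run Kruskal:
0 1 (4): add — endpoints in different components.
1 2 (5): add — endpoints in different components.
0 2 (10): skip — 0 and 2 already connected.
0 4 (10): add — endpoints in different components.
1 3 (11): add — endpoints in different components.
MST edges: 0 1, 1 2, 0 4, 1 3; total weight 4+5+10+11 = 30.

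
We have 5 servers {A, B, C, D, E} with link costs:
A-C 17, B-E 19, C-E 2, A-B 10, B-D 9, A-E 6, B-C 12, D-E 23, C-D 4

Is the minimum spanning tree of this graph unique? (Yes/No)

Kruskal's algorithm — process edges by increasing weight (ties by edge label):
C-E (2): add. Components now {A} {B} {C,E} {D}
C-D (4): add. Components now {A} {B} {C,D,E}
A-E (6): add. Components now {A,C,D,E} {B}
B-D (9): add. Components now {A,B,C,D,E}
Every non-tree edge has weight strictly greater than the heaviest edge on the tree path between its endpoints, so the MST is unique.

Yes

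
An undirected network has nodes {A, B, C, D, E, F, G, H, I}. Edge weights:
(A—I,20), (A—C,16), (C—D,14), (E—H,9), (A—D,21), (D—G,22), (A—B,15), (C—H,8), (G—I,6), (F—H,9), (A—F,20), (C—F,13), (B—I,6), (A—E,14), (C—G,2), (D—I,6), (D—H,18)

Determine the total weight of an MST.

60

Prim, starting at B.
Step 1: cheapest edge leaving the tree is B—I (6); add I.
Step 2: cheapest edge leaving the tree is D—I (6); add D.
Step 3: cheapest edge leaving the tree is G—I (6); add G.
Step 4: cheapest edge leaving the tree is C—G (2); add C.
Step 5: cheapest edge leaving the tree is C—H (8); add H.
Step 6: cheapest edge leaving the tree is E—H (9); add E.
Step 7: cheapest edge leaving the tree is F—H (9); add F.
Step 8: cheapest edge leaving the tree is A—E (14); add A.
MST edges: B—I, D—I, G—I, C—G, C—H, E—H, F—H, A—E; total weight 6+6+6+2+8+9+9+14 = 60.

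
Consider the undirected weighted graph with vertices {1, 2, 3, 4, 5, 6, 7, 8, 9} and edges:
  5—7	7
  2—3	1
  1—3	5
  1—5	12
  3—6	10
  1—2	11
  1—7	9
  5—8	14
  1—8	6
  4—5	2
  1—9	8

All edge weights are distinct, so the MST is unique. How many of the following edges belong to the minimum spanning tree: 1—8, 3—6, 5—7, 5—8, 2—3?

Kruskal: consider edges lightest-first.
2—3 (1): add — endpoints in different components.
4—5 (2): add — endpoints in different components.
1—3 (5): add — endpoints in different components.
1—8 (6): add — endpoints in different components.
5—7 (7): add — endpoints in different components.
1—9 (8): add — endpoints in different components.
1—7 (9): add — endpoints in different components.
3—6 (10): add — endpoints in different components.
MST edge set: {2—3, 4—5, 1—3, 1—8, 5—7, 1—9, 1—7, 3—6}.
Of the listed edges, {1—8, 3—6, 5—7, 2—3} are in the MST → 4.

4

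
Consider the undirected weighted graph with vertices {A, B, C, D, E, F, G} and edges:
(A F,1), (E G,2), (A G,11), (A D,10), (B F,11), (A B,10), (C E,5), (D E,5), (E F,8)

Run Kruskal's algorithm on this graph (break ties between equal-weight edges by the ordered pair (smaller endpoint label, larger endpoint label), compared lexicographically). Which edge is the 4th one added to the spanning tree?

Kruskal's algorithm — process edges by increasing weight (ties by edge label):
A F (1): add. Components now {A,F} {B} {C} {D} {E} {G}
E G (2): add. Components now {A,F} {B} {C} {D} {E,G}
C E (5): add. Components now {A,F} {B} {C,E,G} {D}
D E (5): add. Components now {A,F} {B} {C,D,E,G}
E F (8): add. Components now {A,C,D,E,F,G} {B}
A B (10): add. Components now {A,B,C,D,E,F,G}
The 4th edge added is D E.

D-E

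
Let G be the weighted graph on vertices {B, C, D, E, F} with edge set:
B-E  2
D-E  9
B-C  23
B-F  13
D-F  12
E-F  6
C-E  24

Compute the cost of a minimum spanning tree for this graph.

40

Grow the tree from F using Prim:
Step 1: frontier [E-F 6, D-F 12, B-F 13] → take E-F (6); add E.
Step 2: frontier [B-E 2, D-E 9, C-E 24, D-F 12, B-F 13] → take B-E (2); add B.
Step 3: frontier [B-C 23, D-E 9, C-E 24, D-F 12] → take D-E (9); add D.
Step 4: frontier [B-C 23, C-E 24] → take B-C (23); add C.
MST edges: E-F, B-E, D-E, B-C; total weight 6+2+9+23 = 40.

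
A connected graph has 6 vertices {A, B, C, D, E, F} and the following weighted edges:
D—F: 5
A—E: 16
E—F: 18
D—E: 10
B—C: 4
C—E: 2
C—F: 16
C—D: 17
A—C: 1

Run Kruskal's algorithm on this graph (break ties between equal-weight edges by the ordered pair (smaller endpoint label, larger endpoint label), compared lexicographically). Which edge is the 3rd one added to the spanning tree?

Kruskal's algorithm — process edges by increasing weight (ties by edge label):
A—C (1): add. Components now {A,C} {B} {D} {E} {F}
C—E (2): add. Components now {A,C,E} {B} {D} {F}
B—C (4): add. Components now {A,B,C,E} {D} {F}
D—F (5): add. Components now {A,B,C,E} {D,F}
D—E (10): add. Components now {A,B,C,D,E,F}
The 3rd edge added is B—C.

B-C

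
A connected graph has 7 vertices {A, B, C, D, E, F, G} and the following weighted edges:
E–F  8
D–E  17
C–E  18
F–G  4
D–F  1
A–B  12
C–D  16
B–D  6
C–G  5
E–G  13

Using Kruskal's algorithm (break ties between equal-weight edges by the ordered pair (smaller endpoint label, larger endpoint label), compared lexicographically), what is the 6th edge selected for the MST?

A-B

Sort edges by weight, then run Kruskal:
D–F (1): add. Components now {A} {B} {C} {D,F} {E} {G}
F–G (4): add. Components now {A} {B} {C} {D,F,G} {E}
C–G (5): add. Components now {A} {B} {C,D,F,G} {E}
B–D (6): add. Components now {A} {B,C,D,F,G} {E}
E–F (8): add. Components now {A} {B,C,D,E,F,G}
A–B (12): add. Components now {A,B,C,D,E,F,G}
The 6th edge added is A–B.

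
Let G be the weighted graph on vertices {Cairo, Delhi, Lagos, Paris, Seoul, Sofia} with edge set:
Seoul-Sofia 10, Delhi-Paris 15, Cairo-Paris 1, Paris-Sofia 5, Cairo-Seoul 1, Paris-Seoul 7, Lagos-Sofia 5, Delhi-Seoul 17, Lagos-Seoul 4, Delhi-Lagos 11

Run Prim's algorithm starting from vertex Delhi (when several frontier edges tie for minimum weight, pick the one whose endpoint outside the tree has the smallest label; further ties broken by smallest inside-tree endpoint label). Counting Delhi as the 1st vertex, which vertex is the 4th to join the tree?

Prim, starting at Delhi.
Step 1: cheapest edge leaving the tree is Delhi-Lagos (11); add Lagos.
Step 2: cheapest edge leaving the tree is Lagos-Seoul (4); add Seoul.
Step 3: cheapest edge leaving the tree is Cairo-Seoul (1); add Cairo.
Step 4: cheapest edge leaving the tree is Cairo-Paris (1); add Paris.
Step 5: cheapest edge leaving the tree is Lagos-Sofia (5); add Sofia.
Vertex order: Delhi, Lagos, Seoul, Cairo, Paris, Sofia. The 4th vertex is Cairo.

Cairo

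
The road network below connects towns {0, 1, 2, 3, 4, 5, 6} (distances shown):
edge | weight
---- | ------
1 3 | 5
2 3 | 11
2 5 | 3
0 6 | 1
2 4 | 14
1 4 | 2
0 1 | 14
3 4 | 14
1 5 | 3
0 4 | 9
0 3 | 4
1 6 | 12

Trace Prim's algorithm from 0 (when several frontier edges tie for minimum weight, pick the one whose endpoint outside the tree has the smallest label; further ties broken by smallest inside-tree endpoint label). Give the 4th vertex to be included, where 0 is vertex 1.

1

Prim's algorithm from 0:
Step 1: frontier [0 6 1, 0 3 4, 0 4 9, 0 1 14] → take 0 6 (1); add 6.
Step 2: frontier [0 3 4, 0 4 9, 0 1 14, 1 6 12] → take 0 3 (4); add 3.
Step 3: frontier [0 4 9, 0 1 14, 1 3 5, 2 3 11, 3 4 14, 1 6 12] → take 1 3 (5); add 1.
Step 4: frontier [0 4 9, 1 4 2, 1 5 3, 2 3 11, 3 4 14] → take 1 4 (2); add 4.
Step 5: frontier [1 5 3, 2 3 11, 2 4 14] → take 1 5 (3); add 5.
Step 6: frontier [2 3 11, 2 4 14, 2 5 3] → take 2 5 (3); add 2.
Vertex order: 0, 6, 3, 1, 4, 5, 2. The 4th vertex is 1.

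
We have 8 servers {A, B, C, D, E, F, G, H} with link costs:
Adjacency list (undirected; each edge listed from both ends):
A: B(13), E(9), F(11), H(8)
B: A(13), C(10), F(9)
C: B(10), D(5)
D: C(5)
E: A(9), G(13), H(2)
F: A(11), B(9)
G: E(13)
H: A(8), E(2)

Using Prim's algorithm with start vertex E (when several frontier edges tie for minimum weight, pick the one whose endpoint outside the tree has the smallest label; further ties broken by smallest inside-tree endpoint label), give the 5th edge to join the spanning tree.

Prim's algorithm from E:
Step 1: cheapest edge leaving the tree is E H (2); add H.
Step 2: cheapest edge leaving the tree is A H (8); add A.
Step 3: cheapest edge leaving the tree is A F (11); add F.
Step 4: cheapest edge leaving the tree is B F (9); add B.
Step 5: cheapest edge leaving the tree is B C (10); add C.
Step 6: cheapest edge leaving the tree is C D (5); add D.
Step 7: cheapest edge leaving the tree is E G (13); add G.
The 5th edge added is B C.

B-C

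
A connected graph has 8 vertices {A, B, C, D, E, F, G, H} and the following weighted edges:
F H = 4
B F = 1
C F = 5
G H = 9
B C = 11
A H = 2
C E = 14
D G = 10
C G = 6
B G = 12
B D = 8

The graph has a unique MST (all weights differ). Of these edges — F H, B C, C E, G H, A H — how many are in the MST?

3

Kruskal: consider edges lightest-first.
B F (1): add — endpoints in different components.
A H (2): add — endpoints in different components.
F H (4): add — endpoints in different components.
C F (5): add — endpoints in different components.
C G (6): add — endpoints in different components.
B D (8): add — endpoints in different components.
G H (9): skip — G and H already connected.
D G (10): skip — D and G already connected.
B C (11): skip — B and C already connected.
B G (12): skip — B and G already connected.
C E (14): add — endpoints in different components.
MST edge set: {B F, A H, F H, C F, C G, B D, C E}.
Of the listed edges, {F H, C E, A H} are in the MST → 3.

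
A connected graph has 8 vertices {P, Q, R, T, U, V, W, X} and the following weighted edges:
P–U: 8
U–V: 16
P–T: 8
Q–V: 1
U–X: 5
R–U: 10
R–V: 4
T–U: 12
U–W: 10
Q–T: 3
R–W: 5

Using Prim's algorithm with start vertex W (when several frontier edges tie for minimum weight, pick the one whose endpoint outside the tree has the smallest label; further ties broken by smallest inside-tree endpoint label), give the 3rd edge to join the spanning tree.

Grow the tree from W using Prim:
Step 1: frontier [R–W 5, U–W 10] → take R–W (5); add R.
Step 2: frontier [R–V 4, R–U 10, U–W 10] → take R–V (4); add V.
Step 3: frontier [R–U 10, Q–V 1, U–V 16, U–W 10] → take Q–V (1); add Q.
Step 4: frontier [Q–T 3, R–U 10, U–V 16, U–W 10] → take Q–T (3); add T.
Step 5: frontier [R–U 10, P–T 8, T–U 12, U–V 16, U–W 10] → take P–T (8); add P.
Step 6: frontier [P–U 8, R–U 10, T–U 12, U–V 16, U–W 10] → take P–U (8); add U.
Step 7: frontier [U–X 5] → take U–X (5); add X.
The 3rd edge added is Q–V.

Q-V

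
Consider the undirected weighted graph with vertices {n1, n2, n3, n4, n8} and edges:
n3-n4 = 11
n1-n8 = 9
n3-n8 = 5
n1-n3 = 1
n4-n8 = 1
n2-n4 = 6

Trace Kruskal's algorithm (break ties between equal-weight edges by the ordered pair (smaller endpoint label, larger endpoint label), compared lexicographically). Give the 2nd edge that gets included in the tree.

n4-n8

Kruskal's algorithm — process edges by increasing weight (ties by edge label):
n1-n3 (1): add — endpoints in different components.
n4-n8 (1): add — endpoints in different components.
n3-n8 (5): add — endpoints in different components.
n2-n4 (6): add — endpoints in different components.
The 2nd edge added is n4-n8.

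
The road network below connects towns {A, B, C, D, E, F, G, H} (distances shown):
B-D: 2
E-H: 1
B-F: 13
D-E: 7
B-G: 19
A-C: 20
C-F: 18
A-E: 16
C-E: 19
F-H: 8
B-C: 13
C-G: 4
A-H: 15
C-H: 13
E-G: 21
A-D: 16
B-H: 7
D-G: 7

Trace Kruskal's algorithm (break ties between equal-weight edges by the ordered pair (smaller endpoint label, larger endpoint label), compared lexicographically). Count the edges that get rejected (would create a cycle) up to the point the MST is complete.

4

Kruskal: consider edges lightest-first.
E-H (1): add — endpoints in different components.
B-D (2): add — endpoints in different components.
C-G (4): add — endpoints in different components.
B-H (7): add — endpoints in different components.
D-E (7): skip — D and E already connected.
D-G (7): add — endpoints in different components.
F-H (8): add — endpoints in different components.
B-C (13): skip — B and C already connected.
B-F (13): skip — B and F already connected.
C-H (13): skip — C and H already connected.
A-H (15): add — endpoints in different components.
Edges rejected before the tree was complete: 4.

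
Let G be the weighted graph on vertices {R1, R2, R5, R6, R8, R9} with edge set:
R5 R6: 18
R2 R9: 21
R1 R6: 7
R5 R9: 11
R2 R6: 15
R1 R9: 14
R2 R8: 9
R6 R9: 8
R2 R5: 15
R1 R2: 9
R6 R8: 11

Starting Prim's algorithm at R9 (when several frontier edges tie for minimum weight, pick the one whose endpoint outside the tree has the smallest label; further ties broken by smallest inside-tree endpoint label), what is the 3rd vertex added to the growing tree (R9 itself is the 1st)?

Prim, starting at R9.
Step 1: cheapest edge leaving the tree is R6 R9 (8); add R6.
Step 2: cheapest edge leaving the tree is R1 R6 (7); add R1.
Step 3: cheapest edge leaving the tree is R1 R2 (9); add R2.
Step 4: cheapest edge leaving the tree is R2 R8 (9); add R8.
Step 5: cheapest edge leaving the tree is R5 R9 (11); add R5.
Vertex order: R9, R6, R1, R2, R8, R5. The 3rd vertex is R1.

R1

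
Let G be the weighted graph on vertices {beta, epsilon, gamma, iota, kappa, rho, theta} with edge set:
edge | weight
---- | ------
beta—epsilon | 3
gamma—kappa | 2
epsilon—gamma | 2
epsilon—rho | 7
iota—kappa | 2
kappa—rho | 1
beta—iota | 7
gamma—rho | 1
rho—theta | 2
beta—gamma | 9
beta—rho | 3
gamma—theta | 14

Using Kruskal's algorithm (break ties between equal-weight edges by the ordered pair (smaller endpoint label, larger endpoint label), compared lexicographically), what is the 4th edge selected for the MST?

iota-kappa

Kruskal: consider edges lightest-first.
gamma—rho (1): add. Components now {epsilon} {gamma,rho} {theta} {beta} {iota} {kappa}
kappa—rho (1): add. Components now {epsilon} {gamma,kappa,rho} {theta} {beta} {iota}
epsilon—gamma (2): add. Components now {epsilon,gamma,kappa,rho} {theta} {beta} {iota}
gamma—kappa (2): skip — gamma and kappa already connected.
iota—kappa (2): add. Components now {epsilon,gamma,iota,kappa,rho} {theta} {beta}
rho—theta (2): add. Components now {epsilon,gamma,iota,kappa,rho,theta} {beta}
beta—epsilon (3): add. Components now {beta,epsilon,gamma,iota,kappa,rho,theta}
The 4th edge added is iota—kappa.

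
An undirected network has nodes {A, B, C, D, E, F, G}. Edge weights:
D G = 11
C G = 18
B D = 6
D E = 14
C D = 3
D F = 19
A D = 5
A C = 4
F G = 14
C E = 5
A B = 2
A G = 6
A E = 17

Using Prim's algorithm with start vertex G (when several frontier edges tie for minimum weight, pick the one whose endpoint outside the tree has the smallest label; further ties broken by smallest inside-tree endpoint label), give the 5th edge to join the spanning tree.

Prim's algorithm from G:
Step 1: cheapest edge leaving the tree is A G (6); add A.
Step 2: cheapest edge leaving the tree is A B (2); add B.
Step 3: cheapest edge leaving the tree is A C (4); add C.
Step 4: cheapest edge leaving the tree is C D (3); add D.
Step 5: cheapest edge leaving the tree is C E (5); add E.
Step 6: cheapest edge leaving the tree is F G (14); add F.
The 5th edge added is C E.

C-E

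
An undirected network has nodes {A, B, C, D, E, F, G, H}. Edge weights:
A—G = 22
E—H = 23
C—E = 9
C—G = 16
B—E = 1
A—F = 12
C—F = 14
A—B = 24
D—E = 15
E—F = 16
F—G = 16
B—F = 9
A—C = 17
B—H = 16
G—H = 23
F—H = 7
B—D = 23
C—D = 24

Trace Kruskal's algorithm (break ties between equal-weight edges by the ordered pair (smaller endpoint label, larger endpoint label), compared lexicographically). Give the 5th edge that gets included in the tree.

Sort edges by weight, then run Kruskal:
B—E (1): add — endpoints in different components.
F—H (7): add — endpoints in different components.
B—F (9): add — endpoints in different components.
C—E (9): add — endpoints in different components.
A—F (12): add — endpoints in different components.
C—F (14): skip — C and F already connected.
D—E (15): add — endpoints in different components.
B—H (16): skip — B and H already connected.
C—G (16): add — endpoints in different components.
The 5th edge added is A—F.

A-F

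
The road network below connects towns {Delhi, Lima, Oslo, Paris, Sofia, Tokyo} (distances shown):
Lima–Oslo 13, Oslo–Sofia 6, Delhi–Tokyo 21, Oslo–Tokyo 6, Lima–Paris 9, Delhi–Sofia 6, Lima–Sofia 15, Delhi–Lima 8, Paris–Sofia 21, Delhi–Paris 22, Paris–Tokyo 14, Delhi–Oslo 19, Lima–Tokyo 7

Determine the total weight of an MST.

34

Prim, starting at Paris.
Step 1: cheapest edge leaving the tree is Lima–Paris (9); add Lima.
Step 2: cheapest edge leaving the tree is Lima–Tokyo (7); add Tokyo.
Step 3: cheapest edge leaving the tree is Oslo–Tokyo (6); add Oslo.
Step 4: cheapest edge leaving the tree is Oslo–Sofia (6); add Sofia.
Step 5: cheapest edge leaving the tree is Delhi–Sofia (6); add Delhi.
MST edges: Lima–Paris, Lima–Tokyo, Oslo–Tokyo, Oslo–Sofia, Delhi–Sofia; total weight 9+7+6+6+6 = 34.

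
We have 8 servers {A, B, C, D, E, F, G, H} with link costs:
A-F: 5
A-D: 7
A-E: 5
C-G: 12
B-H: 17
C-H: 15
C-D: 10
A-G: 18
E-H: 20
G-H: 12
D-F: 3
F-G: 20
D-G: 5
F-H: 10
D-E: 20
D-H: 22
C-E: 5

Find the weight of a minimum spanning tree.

Sort edges by weight, then run Kruskal:
D-F (3): add — endpoints in different components.
A-E (5): add — endpoints in different components.
A-F (5): add — endpoints in different components.
C-E (5): add — endpoints in different components.
D-G (5): add — endpoints in different components.
A-D (7): skip — A and D already connected.
C-D (10): skip — C and D already connected.
F-H (10): add — endpoints in different components.
C-G (12): skip — C and G already connected.
G-H (12): skip — G and H already connected.
C-H (15): skip — C and H already connected.
B-H (17): add — endpoints in different components.
MST edges: D-F, A-E, A-F, C-E, D-G, F-H, B-H; total weight 3+5+5+5+5+10+17 = 50.

50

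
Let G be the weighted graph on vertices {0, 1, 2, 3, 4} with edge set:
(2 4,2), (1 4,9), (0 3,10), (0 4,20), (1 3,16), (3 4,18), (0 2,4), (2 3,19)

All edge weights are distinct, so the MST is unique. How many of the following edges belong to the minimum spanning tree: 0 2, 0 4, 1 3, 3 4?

Kruskal: consider edges lightest-first.
2 4 (2): add — endpoints in different components.
0 2 (4): add — endpoints in different components.
1 4 (9): add — endpoints in different components.
0 3 (10): add — endpoints in different components.
MST edge set: {2 4, 0 2, 1 4, 0 3}.
Of the listed edges, {0 2} are in the MST → 1.

1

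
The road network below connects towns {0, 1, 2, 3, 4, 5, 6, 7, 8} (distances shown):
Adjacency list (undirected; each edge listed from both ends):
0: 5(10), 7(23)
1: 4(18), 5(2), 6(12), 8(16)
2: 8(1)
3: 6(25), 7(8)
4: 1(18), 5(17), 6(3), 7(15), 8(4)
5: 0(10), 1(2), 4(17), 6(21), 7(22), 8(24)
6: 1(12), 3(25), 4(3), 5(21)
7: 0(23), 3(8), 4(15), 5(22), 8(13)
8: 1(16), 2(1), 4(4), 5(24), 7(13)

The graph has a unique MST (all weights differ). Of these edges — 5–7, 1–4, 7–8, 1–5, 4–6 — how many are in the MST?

3

Kruskal's algorithm — process edges by increasing weight (ties by edge label):
2–8 (1): add — endpoints in different components.
1–5 (2): add — endpoints in different components.
4–6 (3): add — endpoints in different components.
4–8 (4): add — endpoints in different components.
3–7 (8): add — endpoints in different components.
0–5 (10): add — endpoints in different components.
1–6 (12): add — endpoints in different components.
7–8 (13): add — endpoints in different components.
MST edge set: {2–8, 1–5, 4–6, 4–8, 3–7, 0–5, 1–6, 7–8}.
Of the listed edges, {7–8, 1–5, 4–6} are in the MST → 3.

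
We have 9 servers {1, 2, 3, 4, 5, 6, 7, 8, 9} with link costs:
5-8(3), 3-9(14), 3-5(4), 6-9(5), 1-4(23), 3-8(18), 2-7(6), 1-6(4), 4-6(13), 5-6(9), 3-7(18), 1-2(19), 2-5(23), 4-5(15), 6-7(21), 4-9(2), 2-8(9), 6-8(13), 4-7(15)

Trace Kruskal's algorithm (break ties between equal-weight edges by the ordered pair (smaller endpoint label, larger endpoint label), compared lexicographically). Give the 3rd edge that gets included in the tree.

1-6

Kruskal's algorithm — process edges by increasing weight (ties by edge label):
4-9 (2): add — endpoints in different components.
5-8 (3): add — endpoints in different components.
1-6 (4): add — endpoints in different components.
3-5 (4): add — endpoints in different components.
6-9 (5): add — endpoints in different components.
2-7 (6): add — endpoints in different components.
2-8 (9): add — endpoints in different components.
5-6 (9): add — endpoints in different components.
The 3rd edge added is 1-6.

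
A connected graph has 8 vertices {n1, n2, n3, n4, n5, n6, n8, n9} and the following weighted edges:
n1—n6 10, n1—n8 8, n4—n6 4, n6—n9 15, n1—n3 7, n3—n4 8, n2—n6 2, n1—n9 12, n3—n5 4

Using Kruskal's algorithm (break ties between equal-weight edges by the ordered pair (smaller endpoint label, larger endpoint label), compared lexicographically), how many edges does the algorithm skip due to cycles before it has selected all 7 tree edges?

1

Kruskal: consider edges lightest-first.
n2—n6 (2): add — endpoints in different components.
n3—n5 (4): add — endpoints in different components.
n4—n6 (4): add — endpoints in different components.
n1—n3 (7): add — endpoints in different components.
n1—n8 (8): add — endpoints in different components.
n3—n4 (8): add — endpoints in different components.
n1—n6 (10): skip — n6 and n1 already connected.
n1—n9 (12): add — endpoints in different components.
Edges rejected before the tree was complete: 1.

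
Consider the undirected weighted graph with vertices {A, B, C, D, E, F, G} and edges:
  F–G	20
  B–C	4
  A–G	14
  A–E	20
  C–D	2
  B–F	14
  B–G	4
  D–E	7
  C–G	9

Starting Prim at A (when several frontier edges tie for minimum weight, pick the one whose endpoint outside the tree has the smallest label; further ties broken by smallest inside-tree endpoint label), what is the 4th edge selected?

Prim's algorithm from A:
Step 1: frontier [A–G 14, A–E 20] → take A–G (14); add G.
Step 2: frontier [A–E 20, B–G 4, C–G 9, F–G 20] → take B–G (4); add B.
Step 3: frontier [A–E 20, B–C 4, B–F 14, C–G 9, F–G 20] → take B–C (4); add C.
Step 4: frontier [A–E 20, B–F 14, C–D 2, F–G 20] → take C–D (2); add D.
Step 5: frontier [A–E 20, B–F 14, D–E 7, F–G 20] → take D–E (7); add E.
Step 6: frontier [B–F 14, F–G 20] → take B–F (14); add F.
The 4th edge added is C–D.

C-D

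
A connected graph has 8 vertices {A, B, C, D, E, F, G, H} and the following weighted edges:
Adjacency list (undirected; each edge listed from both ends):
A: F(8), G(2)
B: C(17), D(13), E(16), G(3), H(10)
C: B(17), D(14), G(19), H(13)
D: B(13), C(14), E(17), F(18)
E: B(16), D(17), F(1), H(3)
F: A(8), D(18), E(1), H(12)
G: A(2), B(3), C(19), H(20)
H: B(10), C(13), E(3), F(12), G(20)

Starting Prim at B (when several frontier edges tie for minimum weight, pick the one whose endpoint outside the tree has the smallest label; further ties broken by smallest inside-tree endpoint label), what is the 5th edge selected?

Grow the tree from B using Prim:
Step 1: cheapest edge leaving the tree is B G (3); add G.
Step 2: cheapest edge leaving the tree is A G (2); add A.
Step 3: cheapest edge leaving the tree is A F (8); add F.
Step 4: cheapest edge leaving the tree is E F (1); add E.
Step 5: cheapest edge leaving the tree is E H (3); add H.
Step 6: cheapest edge leaving the tree is C H (13); add C.
Step 7: cheapest edge leaving the tree is B D (13); add D.
The 5th edge added is E H.

E-H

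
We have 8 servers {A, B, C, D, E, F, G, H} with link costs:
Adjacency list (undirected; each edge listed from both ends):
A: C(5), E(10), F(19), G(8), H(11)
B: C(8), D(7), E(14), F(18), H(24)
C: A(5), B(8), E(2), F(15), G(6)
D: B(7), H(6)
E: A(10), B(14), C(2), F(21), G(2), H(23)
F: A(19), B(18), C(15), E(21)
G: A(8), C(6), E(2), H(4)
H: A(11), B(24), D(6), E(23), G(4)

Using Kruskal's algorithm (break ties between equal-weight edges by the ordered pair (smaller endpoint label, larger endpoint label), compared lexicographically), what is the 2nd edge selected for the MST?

Kruskal's algorithm — process edges by increasing weight (ties by edge label):
C–E (2): add — endpoints in different components.
E–G (2): add — endpoints in different components.
G–H (4): add — endpoints in different components.
A–C (5): add — endpoints in different components.
C–G (6): skip — C and G already connected.
D–H (6): add — endpoints in different components.
B–D (7): add — endpoints in different components.
A–G (8): skip — A and G already connected.
B–C (8): skip — B and C already connected.
A–E (10): skip — A and E already connected.
A–H (11): skip — A and H already connected.
B–E (14): skip — B and E already connected.
C–F (15): add — endpoints in different components.
The 2nd edge added is E–G.

E-G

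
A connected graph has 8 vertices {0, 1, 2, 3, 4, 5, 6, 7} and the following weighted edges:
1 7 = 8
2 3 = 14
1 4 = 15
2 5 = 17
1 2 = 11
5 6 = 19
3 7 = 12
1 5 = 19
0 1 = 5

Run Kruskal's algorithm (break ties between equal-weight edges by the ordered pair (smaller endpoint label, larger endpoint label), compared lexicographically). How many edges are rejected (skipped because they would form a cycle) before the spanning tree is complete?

2

Sort edges by weight, then run Kruskal:
0 1 (5): add — endpoints in different components.
1 7 (8): add — endpoints in different components.
1 2 (11): add — endpoints in different components.
3 7 (12): add — endpoints in different components.
2 3 (14): skip — 2 and 3 already connected.
1 4 (15): add — endpoints in different components.
2 5 (17): add — endpoints in different components.
1 5 (19): skip — 1 and 5 already connected.
5 6 (19): add — endpoints in different components.
Edges rejected before the tree was complete: 2.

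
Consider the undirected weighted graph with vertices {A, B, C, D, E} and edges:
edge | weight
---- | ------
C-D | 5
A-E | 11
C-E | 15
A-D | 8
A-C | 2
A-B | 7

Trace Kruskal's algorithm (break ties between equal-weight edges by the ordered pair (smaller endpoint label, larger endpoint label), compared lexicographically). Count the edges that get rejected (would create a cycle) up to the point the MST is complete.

1

Kruskal: consider edges lightest-first.
A-C (2): add. Components now {A,C} {B} {D} {E}
C-D (5): add. Components now {A,C,D} {B} {E}
A-B (7): add. Components now {A,B,C,D} {E}
A-D (8): skip — A and D already connected.
A-E (11): add. Components now {A,B,C,D,E}
Edges rejected before the tree was complete: 1.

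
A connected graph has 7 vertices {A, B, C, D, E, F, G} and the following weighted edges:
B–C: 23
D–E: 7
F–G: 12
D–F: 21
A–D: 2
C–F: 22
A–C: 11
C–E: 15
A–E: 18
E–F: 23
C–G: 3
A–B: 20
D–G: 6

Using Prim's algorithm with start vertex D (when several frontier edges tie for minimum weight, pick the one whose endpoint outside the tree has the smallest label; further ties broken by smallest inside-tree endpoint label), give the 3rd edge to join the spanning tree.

Grow the tree from D using Prim:
Step 1: cheapest edge leaving the tree is A–D (2); add A.
Step 2: cheapest edge leaving the tree is D–G (6); add G.
Step 3: cheapest edge leaving the tree is C–G (3); add C.
Step 4: cheapest edge leaving the tree is D–E (7); add E.
Step 5: cheapest edge leaving the tree is F–G (12); add F.
Step 6: cheapest edge leaving the tree is A–B (20); add B.
The 3rd edge added is C–G.

C-G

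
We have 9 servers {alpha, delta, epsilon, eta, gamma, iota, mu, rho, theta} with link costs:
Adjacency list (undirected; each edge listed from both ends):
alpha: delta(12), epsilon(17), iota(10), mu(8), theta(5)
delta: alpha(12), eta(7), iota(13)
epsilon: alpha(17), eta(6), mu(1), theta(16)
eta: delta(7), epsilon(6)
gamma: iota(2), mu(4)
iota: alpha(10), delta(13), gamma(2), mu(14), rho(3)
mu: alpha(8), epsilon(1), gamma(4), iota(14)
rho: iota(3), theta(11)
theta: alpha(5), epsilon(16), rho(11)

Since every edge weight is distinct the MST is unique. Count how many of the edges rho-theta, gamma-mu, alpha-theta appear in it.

2

Kruskal's algorithm — process edges by increasing weight (ties by edge label):
epsilon-mu (1): add — endpoints in different components.
gamma-iota (2): add — endpoints in different components.
iota-rho (3): add — endpoints in different components.
gamma-mu (4): add — endpoints in different components.
alpha-theta (5): add — endpoints in different components.
epsilon-eta (6): add — endpoints in different components.
delta-eta (7): add — endpoints in different components.
alpha-mu (8): add — endpoints in different components.
MST edge set: {epsilon-mu, gamma-iota, iota-rho, gamma-mu, alpha-theta, epsilon-eta, delta-eta, alpha-mu}.
Of the listed edges, {gamma-mu, alpha-theta} are in the MST → 2.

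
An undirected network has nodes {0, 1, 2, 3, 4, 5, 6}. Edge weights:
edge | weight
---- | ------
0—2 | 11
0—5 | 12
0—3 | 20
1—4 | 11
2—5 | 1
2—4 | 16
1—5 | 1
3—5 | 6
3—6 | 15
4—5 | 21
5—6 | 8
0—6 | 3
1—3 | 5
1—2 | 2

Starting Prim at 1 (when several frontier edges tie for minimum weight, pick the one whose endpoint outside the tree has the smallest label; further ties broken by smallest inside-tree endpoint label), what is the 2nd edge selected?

Prim, starting at 1.
Step 1: frontier [1—5 1, 1—2 2, 1—3 5, 1—4 11] → take 1—5 (1); add 5.
Step 2: frontier [1—2 2, 1—3 5, 1—4 11, 2—5 1, 3—5 6, 5—6 8, 0—5 12, 4—5 21] → take 2—5 (1); add 2.
Step 3: frontier [1—3 5, 1—4 11, 0—2 11, 2—4 16, 3—5 6, 5—6 8, 0—5 12, 4—5 21] → take 1—3 (5); add 3.
Step 4: frontier [1—4 11, 0—2 11, 2—4 16, 3—6 15, 0—3 20, 5—6 8, 0—5 12, 4—5 21] → take 5—6 (8); add 6.
Step 5: frontier [1—4 11, 0—2 11, 2—4 16, 0—3 20, 0—5 12, 4—5 21, 0—6 3] → take 0—6 (3); add 0.
Step 6: frontier [1—4 11, 2—4 16, 4—5 21] → take 1—4 (11); add 4.
The 2nd edge added is 2—5.

2-5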